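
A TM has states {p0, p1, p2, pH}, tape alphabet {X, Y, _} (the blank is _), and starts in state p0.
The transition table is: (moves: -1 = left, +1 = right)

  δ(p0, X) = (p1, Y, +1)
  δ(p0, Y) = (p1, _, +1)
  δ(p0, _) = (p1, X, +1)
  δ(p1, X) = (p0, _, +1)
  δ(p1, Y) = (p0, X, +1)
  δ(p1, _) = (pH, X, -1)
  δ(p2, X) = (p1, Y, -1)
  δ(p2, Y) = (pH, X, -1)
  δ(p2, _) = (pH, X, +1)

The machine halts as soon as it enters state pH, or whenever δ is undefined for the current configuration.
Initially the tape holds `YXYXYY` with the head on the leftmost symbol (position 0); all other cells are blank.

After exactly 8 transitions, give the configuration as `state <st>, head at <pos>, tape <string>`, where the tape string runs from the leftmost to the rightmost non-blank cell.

state pH, head at 6, tape XXX

p0 | [Y]XYXYY__   read Y → write _, move +1, go to p1
p1 | _[X]YXYY__   read X → write _, move +1, go to p0
p0 | __[Y]XYY__   read Y → write _, move +1, go to p1
p1 | ___[X]YY__   read X → write _, move +1, go to p0
p0 | ____[Y]Y__   read Y → write _, move +1, go to p1
p1 | _____[Y]__   read Y → write X, move +1, go to p0
p0 | _____X[_]_   read _ → write X, move +1, go to p1
p1 | _____XX[_]   read _ → write X, move -1, go to pH
pH | _____X[X]X
After 8 steps: state pH, head at 6, tape XXX.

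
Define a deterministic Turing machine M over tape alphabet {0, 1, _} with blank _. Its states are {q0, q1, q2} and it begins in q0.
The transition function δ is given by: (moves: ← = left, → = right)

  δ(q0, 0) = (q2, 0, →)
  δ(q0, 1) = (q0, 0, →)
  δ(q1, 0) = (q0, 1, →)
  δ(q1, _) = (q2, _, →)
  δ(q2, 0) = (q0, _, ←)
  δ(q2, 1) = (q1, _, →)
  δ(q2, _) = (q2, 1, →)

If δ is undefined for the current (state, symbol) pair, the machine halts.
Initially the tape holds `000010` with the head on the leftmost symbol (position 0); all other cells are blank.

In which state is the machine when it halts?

q0 | [0]00010   read 0 → write 0, move →, go to q2
q2 | 0[0]0010   read 0 → write _, move ←, go to q0
q0 | [0]_0010   read 0 → write 0, move →, go to q2
q2 | 0[_]0010   read _ → write 1, move →, go to q2
q2 | 01[0]010   read 0 → write _, move ←, go to q0
q0 | 0[1]_010   read 1 → write 0, move →, go to q0
q0 | 00[_]010
No transition is defined for (q0, _); M halts in state q0.

q0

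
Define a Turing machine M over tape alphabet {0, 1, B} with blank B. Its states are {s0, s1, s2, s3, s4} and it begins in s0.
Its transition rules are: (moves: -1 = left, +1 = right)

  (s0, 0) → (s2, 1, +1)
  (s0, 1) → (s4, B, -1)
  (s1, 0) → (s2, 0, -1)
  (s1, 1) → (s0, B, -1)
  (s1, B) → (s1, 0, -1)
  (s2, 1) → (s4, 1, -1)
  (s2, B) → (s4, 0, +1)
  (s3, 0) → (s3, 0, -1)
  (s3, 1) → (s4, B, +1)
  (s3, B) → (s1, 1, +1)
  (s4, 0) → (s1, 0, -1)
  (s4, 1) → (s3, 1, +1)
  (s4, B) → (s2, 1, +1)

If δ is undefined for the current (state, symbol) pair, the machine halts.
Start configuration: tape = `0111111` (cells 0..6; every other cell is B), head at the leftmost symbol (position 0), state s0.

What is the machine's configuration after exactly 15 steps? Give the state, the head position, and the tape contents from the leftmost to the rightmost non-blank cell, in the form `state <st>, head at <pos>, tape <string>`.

state=s0 head=0 tape=[0]111111BB   (s0,0)→(s2,1,+1)
state=s2 head=1 tape=1[1]11111BB   (s2,1)→(s4,1,-1)
state=s4 head=0 tape=[1]111111BB   (s4,1)→(s3,1,+1)
state=s3 head=1 tape=1[1]11111BB   (s3,1)→(s4,B,+1)
state=s4 head=2 tape=1B[1]1111BB   (s4,1)→(s3,1,+1)
state=s3 head=3 tape=1B1[1]111BB   (s3,1)→(s4,B,+1)
state=s4 head=4 tape=1B1B[1]11BB   (s4,1)→(s3,1,+1)
state=s3 head=5 tape=1B1B1[1]1BB   (s3,1)→(s4,B,+1)
state=s4 head=6 tape=1B1B1B[1]BB   (s4,1)→(s3,1,+1)
state=s3 head=7 tape=1B1B1B1[B]B   (s3,B)→(s1,1,+1)
state=s1 head=8 tape=1B1B1B11[B]   (s1,B)→(s1,0,-1)
state=s1 head=7 tape=1B1B1B1[1]0   (s1,1)→(s0,B,-1)
state=s0 head=6 tape=1B1B1B[1]B0   (s0,1)→(s4,B,-1)
state=s4 head=5 tape=1B1B1[B]BB0   (s4,B)→(s2,1,+1)
state=s2 head=6 tape=1B1B11[B]B0   (s2,B)→(s4,0,+1)
state=s4 head=7 tape=1B1B110[B]0
After 15 steps: state s4, head at 7, tape 1B1B110B0.

state s4, head at 7, tape 1B1B110B0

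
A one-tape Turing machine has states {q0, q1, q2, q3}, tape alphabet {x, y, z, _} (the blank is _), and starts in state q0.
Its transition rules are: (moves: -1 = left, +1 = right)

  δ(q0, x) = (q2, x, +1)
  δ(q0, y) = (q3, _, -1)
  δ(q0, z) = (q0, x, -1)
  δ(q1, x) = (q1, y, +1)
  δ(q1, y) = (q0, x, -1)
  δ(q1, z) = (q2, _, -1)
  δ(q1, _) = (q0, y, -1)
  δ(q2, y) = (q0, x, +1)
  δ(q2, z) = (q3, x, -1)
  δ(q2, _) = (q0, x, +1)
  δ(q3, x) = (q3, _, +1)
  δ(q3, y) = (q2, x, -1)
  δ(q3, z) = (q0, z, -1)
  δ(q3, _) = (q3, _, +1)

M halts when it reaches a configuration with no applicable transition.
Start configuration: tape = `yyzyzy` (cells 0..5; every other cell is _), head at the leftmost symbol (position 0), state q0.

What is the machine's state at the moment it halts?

state=q0 head=0 tape=_[y]yzyzy__   (q0,y)→(q3,_,-1)
state=q3 head=-1 tape=[_]_yzyzy__   (q3,_)→(q3,_,+1)
state=q3 head=0 tape=_[_]yzyzy__   (q3,_)→(q3,_,+1)
state=q3 head=1 tape=__[y]zyzy__   (q3,y)→(q2,x,-1)
state=q2 head=0 tape=_[_]xzyzy__   (q2,_)→(q0,x,+1)
state=q0 head=1 tape=_x[x]zyzy__   (q0,x)→(q2,x,+1)
state=q2 head=2 tape=_xx[z]yzy__   (q2,z)→(q3,x,-1)
state=q3 head=1 tape=_x[x]xyzy__   (q3,x)→(q3,_,+1)
state=q3 head=2 tape=_x_[x]yzy__   (q3,x)→(q3,_,+1)
state=q3 head=3 tape=_x__[y]zy__   (q3,y)→(q2,x,-1)
state=q2 head=2 tape=_x_[_]xzy__   (q2,_)→(q0,x,+1)
state=q0 head=3 tape=_x_x[x]zy__   (q0,x)→(q2,x,+1)
state=q2 head=4 tape=_x_xx[z]y__   (q2,z)→(q3,x,-1)
state=q3 head=3 tape=_x_x[x]xy__   (q3,x)→(q3,_,+1)
state=q3 head=4 tape=_x_x_[x]y__   (q3,x)→(q3,_,+1)
state=q3 head=5 tape=_x_x__[y]__   (q3,y)→(q2,x,-1)
state=q2 head=4 tape=_x_x_[_]x__   (q2,_)→(q0,x,+1)
state=q0 head=5 tape=_x_x_x[x]__   (q0,x)→(q2,x,+1)
state=q2 head=6 tape=_x_x_xx[_]_   (q2,_)→(q0,x,+1)
state=q0 head=7 tape=_x_x_xxx[_]
No transition is defined for (q0, _); M halts in state q0.

q0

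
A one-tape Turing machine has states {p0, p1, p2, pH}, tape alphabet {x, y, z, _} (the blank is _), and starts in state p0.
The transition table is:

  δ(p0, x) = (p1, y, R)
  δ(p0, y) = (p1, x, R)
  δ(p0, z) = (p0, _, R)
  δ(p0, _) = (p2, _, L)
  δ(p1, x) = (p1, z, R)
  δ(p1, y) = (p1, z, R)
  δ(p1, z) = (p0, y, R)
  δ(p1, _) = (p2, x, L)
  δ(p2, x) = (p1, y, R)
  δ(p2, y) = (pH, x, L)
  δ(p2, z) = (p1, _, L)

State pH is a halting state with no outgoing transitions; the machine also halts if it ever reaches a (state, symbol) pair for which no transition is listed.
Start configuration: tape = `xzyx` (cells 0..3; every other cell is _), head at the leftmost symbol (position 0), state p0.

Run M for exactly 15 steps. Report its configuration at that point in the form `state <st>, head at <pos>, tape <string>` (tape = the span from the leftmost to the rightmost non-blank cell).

p0 | _[x]zyx_   read x → write y, move R, go to p1
p1 | _y[z]yx_   read z → write y, move R, go to p0
p0 | _yy[y]x_   read y → write x, move R, go to p1
p1 | _yyx[x]_   read x → write z, move R, go to p1
p1 | _yyxz[_]   read _ → write x, move L, go to p2
p2 | _yyx[z]x   read z → write _, move L, go to p1
p1 | _yy[x]_x   read x → write z, move R, go to p1
p1 | _yyz[_]x   read _ → write x, move L, go to p2
p2 | _yy[z]xx   read z → write _, move L, go to p1
p1 | _y[y]_xx   read y → write z, move R, go to p1
p1 | _yz[_]xx   read _ → write x, move L, go to p2
p2 | _y[z]xxx   read z → write _, move L, go to p1
p1 | _[y]_xxx   read y → write z, move R, go to p1
p1 | _z[_]xxx   read _ → write x, move L, go to p2
p2 | _[z]xxxx   read z → write _, move L, go to p1
p1 | [_]_xxxx
After 15 steps: state p1, head at -1, tape xxxx.

state p1, head at -1, tape xxxx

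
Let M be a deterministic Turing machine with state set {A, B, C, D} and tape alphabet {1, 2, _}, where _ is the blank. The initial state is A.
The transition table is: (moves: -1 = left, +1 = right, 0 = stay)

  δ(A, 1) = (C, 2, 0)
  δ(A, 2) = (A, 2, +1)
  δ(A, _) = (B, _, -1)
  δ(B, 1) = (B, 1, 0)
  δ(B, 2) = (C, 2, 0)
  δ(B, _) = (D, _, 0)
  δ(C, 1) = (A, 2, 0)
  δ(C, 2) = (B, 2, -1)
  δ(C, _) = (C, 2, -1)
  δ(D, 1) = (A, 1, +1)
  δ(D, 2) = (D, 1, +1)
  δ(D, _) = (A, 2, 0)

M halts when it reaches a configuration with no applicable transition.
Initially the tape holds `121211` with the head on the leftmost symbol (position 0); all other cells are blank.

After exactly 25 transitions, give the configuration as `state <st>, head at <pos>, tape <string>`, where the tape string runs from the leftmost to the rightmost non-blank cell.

state B, head at 3, tape 22222221

A | __[1]21211   read 1 → write 2, move 0, go to C
C | __[2]21211   read 2 → write 2, move -1, go to B
B | _[_]221211   read _ → write _, move 0, go to D
D | _[_]221211   read _ → write 2, move 0, go to A
A | _[2]221211   read 2 → write 2, move +1, go to A
A | _2[2]21211   read 2 → write 2, move +1, go to A
A | _22[2]1211   read 2 → write 2, move +1, go to A
A | _222[1]211   read 1 → write 2, move 0, go to C
C | _222[2]211   read 2 → write 2, move -1, go to B
B | _22[2]2211   read 2 → write 2, move 0, go to C
C | _22[2]2211   read 2 → write 2, move -1, go to B
B | _2[2]22211   read 2 → write 2, move 0, go to C
C | _2[2]22211   read 2 → write 2, move -1, go to B
B | _[2]222211   read 2 → write 2, move 0, go to C
C | _[2]222211   read 2 → write 2, move -1, go to B
B | [_]2222211   read _ → write _, move 0, go to D
D | [_]2222211   read _ → write 2, move 0, go to A
A | [2]2222211   read 2 → write 2, move +1, go to A
A | 2[2]222211   read 2 → write 2, move +1, go to A
A | 22[2]22211   read 2 → write 2, move +1, go to A
A | 222[2]2211   read 2 → write 2, move +1, go to A
A | 2222[2]211   read 2 → write 2, move +1, go to A
A | 22222[2]11   read 2 → write 2, move +1, go to A
A | 222222[1]1   read 1 → write 2, move 0, go to C
C | 222222[2]1   read 2 → write 2, move -1, go to B
B | 22222[2]21
After 25 steps: state B, head at 3, tape 22222221.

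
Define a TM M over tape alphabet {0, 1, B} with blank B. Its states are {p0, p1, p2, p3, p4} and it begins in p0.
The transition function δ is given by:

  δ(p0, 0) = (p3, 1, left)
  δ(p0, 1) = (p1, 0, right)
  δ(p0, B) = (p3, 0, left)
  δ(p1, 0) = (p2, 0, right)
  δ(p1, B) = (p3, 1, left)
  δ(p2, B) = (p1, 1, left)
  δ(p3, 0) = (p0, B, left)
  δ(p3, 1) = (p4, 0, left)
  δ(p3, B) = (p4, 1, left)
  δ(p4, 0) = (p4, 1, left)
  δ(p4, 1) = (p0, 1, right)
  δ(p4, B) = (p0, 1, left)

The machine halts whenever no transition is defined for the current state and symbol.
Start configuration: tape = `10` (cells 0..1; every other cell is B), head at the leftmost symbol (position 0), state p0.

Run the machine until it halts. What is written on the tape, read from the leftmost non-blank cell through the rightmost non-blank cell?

p0 | [1]0B   read 1 → write 0, move right, go to p1
p1 | 0[0]B   read 0 → write 0, move right, go to p2
p2 | 00[B]   read B → write 1, move left, go to p1
p1 | 0[0]1   read 0 → write 0, move right, go to p2
p2 | 00[1]
The non-blank tape span at halt is 001.

001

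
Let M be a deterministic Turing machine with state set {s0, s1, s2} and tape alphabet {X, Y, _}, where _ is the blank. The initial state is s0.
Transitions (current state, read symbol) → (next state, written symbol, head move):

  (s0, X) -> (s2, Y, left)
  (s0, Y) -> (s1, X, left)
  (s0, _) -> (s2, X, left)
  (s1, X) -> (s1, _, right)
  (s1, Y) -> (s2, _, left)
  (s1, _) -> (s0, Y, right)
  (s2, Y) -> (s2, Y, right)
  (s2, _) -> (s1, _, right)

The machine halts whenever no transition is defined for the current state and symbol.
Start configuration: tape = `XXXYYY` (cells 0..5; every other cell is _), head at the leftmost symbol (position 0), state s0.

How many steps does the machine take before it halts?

8

state=s0 head=0 tape=_[X]XXYYY   (s0,X)→(s2,Y,left)
state=s2 head=-1 tape=[_]YXXYYY   (s2,_)→(s1,_,right)
state=s1 head=0 tape=_[Y]XXYYY   (s1,Y)→(s2,_,left)
state=s2 head=-1 tape=[_]_XXYYY   (s2,_)→(s1,_,right)
state=s1 head=0 tape=_[_]XXYYY   (s1,_)→(s0,Y,right)
state=s0 head=1 tape=_Y[X]XYYY   (s0,X)→(s2,Y,left)
state=s2 head=0 tape=_[Y]YXYYY   (s2,Y)→(s2,Y,right)
state=s2 head=1 tape=_Y[Y]XYYY   (s2,Y)→(s2,Y,right)
state=s2 head=2 tape=_YY[X]YYY
M halts after 8 transitions.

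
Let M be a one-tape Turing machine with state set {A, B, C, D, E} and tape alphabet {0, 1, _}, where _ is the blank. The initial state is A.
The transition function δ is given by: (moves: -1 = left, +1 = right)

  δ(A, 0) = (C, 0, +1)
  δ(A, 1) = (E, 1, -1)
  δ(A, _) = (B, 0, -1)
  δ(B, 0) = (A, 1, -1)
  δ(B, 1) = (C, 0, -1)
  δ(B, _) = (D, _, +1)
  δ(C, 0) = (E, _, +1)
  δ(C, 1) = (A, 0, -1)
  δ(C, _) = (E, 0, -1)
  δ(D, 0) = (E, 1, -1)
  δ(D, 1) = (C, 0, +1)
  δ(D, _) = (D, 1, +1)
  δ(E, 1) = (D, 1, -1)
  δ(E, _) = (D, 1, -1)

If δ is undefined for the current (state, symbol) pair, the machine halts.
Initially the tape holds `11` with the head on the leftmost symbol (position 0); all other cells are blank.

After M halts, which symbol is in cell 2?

0

A | __[1]1_   read 1 → write 1, move -1, go to E
E | _[_]11_   read _ → write 1, move -1, go to D
D | [_]111_   read _ → write 1, move +1, go to D
D | 1[1]11_   read 1 → write 0, move +1, go to C
C | 10[1]1_   read 1 → write 0, move -1, go to A
A | 1[0]01_   read 0 → write 0, move +1, go to C
C | 10[0]1_   read 0 → write _, move +1, go to E
E | 10_[1]_   read 1 → write 1, move -1, go to D
D | 10[_]1_   read _ → write 1, move +1, go to D
D | 101[1]_   read 1 → write 0, move +1, go to C
C | 1010[_]   read _ → write 0, move -1, go to E
E | 101[0]0
Cell 2 holds 0 when M halts.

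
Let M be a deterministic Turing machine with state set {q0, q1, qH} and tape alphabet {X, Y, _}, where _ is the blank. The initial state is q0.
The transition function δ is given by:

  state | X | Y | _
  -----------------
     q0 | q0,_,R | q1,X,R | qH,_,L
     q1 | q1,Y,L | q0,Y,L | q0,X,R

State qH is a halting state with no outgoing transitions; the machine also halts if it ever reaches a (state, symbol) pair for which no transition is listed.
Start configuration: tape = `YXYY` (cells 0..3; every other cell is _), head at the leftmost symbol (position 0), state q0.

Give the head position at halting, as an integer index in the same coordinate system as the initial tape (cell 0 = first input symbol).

4

state=q0 head=0 tape=_[Y]XYY__   (q0,Y)→(q1,X,R)
state=q1 head=1 tape=_X[X]YY__   (q1,X)→(q1,Y,L)
state=q1 head=0 tape=_[X]YYY__   (q1,X)→(q1,Y,L)
state=q1 head=-1 tape=[_]YYYY__   (q1,_)→(q0,X,R)
state=q0 head=0 tape=X[Y]YYY__   (q0,Y)→(q1,X,R)
state=q1 head=1 tape=XX[Y]YY__   (q1,Y)→(q0,Y,L)
state=q0 head=0 tape=X[X]YYY__   (q0,X)→(q0,_,R)
state=q0 head=1 tape=X_[Y]YY__   (q0,Y)→(q1,X,R)
state=q1 head=2 tape=X_X[Y]Y__   (q1,Y)→(q0,Y,L)
state=q0 head=1 tape=X_[X]YY__   (q0,X)→(q0,_,R)
state=q0 head=2 tape=X__[Y]Y__   (q0,Y)→(q1,X,R)
state=q1 head=3 tape=X__X[Y]__   (q1,Y)→(q0,Y,L)
state=q0 head=2 tape=X__[X]Y__   (q0,X)→(q0,_,R)
state=q0 head=3 tape=X___[Y]__   (q0,Y)→(q1,X,R)
state=q1 head=4 tape=X___X[_]_   (q1,_)→(q0,X,R)
state=q0 head=5 tape=X___XX[_]   (q0,_)→(qH,_,L)
state=qH head=4 tape=X___X[X]_
At halt the head is at cell 4.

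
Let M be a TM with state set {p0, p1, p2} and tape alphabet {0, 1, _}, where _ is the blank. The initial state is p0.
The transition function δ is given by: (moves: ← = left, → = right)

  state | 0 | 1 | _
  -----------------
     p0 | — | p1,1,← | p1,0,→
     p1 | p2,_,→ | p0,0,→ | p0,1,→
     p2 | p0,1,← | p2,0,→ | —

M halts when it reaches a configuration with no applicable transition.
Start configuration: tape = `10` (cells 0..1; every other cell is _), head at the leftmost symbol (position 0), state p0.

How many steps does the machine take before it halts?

8

p0 | _[1]0   read 1 → write 1, move ←, go to p1
p1 | [_]10   read _ → write 1, move →, go to p0
p0 | 1[1]0   read 1 → write 1, move ←, go to p1
p1 | [1]10   read 1 → write 0, move →, go to p0
p0 | 0[1]0   read 1 → write 1, move ←, go to p1
p1 | [0]10   read 0 → write _, move →, go to p2
p2 | _[1]0   read 1 → write 0, move →, go to p2
p2 | _0[0]   read 0 → write 1, move ←, go to p0
p0 | _[0]1
M halts after 8 transitions.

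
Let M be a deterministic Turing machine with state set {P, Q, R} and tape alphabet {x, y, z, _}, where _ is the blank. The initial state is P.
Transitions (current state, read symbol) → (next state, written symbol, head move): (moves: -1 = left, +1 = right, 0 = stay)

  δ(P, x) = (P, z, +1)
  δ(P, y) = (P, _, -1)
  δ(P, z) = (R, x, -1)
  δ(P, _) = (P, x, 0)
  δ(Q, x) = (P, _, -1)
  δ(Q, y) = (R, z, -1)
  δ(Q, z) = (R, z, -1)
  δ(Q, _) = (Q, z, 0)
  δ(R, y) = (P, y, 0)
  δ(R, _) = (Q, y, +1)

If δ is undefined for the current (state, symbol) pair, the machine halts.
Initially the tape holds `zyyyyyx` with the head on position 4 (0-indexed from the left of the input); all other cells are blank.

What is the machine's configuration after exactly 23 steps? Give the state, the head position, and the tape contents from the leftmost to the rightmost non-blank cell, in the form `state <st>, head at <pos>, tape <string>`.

state=P head=4 tape=__zyyy[y]yx   (P,y)→(P,_,-1)
state=P head=3 tape=__zyy[y]_yx   (P,y)→(P,_,-1)
state=P head=2 tape=__zy[y]__yx   (P,y)→(P,_,-1)
state=P head=1 tape=__z[y]___yx   (P,y)→(P,_,-1)
state=P head=0 tape=__[z]____yx   (P,z)→(R,x,-1)
state=R head=-1 tape=_[_]x____yx   (R,_)→(Q,y,+1)
state=Q head=0 tape=_y[x]____yx   (Q,x)→(P,_,-1)
state=P head=-1 tape=_[y]_____yx   (P,y)→(P,_,-1)
state=P head=-2 tape=[_]______yx   (P,_)→(P,x,0)
state=P head=-2 tape=[x]______yx   (P,x)→(P,z,+1)
state=P head=-1 tape=z[_]_____yx   (P,_)→(P,x,0)
state=P head=-1 tape=z[x]_____yx   (P,x)→(P,z,+1)
state=P head=0 tape=zz[_]____yx   (P,_)→(P,x,0)
state=P head=0 tape=zz[x]____yx   (P,x)→(P,z,+1)
state=P head=1 tape=zzz[_]___yx   (P,_)→(P,x,0)
state=P head=1 tape=zzz[x]___yx   (P,x)→(P,z,+1)
state=P head=2 tape=zzzz[_]__yx   (P,_)→(P,x,0)
state=P head=2 tape=zzzz[x]__yx   (P,x)→(P,z,+1)
state=P head=3 tape=zzzzz[_]_yx   (P,_)→(P,x,0)
state=P head=3 tape=zzzzz[x]_yx   (P,x)→(P,z,+1)
state=P head=4 tape=zzzzzz[_]yx   (P,_)→(P,x,0)
state=P head=4 tape=zzzzzz[x]yx   (P,x)→(P,z,+1)
state=P head=5 tape=zzzzzzz[y]x   (P,y)→(P,_,-1)
state=P head=4 tape=zzzzzz[z]_x
After 23 steps: state P, head at 4, tape zzzzzzz_x.

state P, head at 4, tape zzzzzzz_x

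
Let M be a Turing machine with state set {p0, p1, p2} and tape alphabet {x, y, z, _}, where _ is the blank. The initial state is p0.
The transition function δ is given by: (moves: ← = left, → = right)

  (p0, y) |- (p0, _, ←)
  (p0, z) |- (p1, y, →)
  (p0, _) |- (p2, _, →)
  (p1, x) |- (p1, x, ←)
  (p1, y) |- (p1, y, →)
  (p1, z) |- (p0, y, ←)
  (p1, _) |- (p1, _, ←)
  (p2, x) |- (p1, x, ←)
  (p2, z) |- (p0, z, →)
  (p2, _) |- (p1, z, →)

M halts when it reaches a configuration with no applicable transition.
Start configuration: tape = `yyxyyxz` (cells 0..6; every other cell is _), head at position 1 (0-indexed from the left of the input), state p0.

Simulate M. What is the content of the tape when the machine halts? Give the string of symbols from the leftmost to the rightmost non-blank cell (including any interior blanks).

y_xyyxz

state=p0 head=1 tape=_y[y]xyyxz   (p0,y)→(p0,_,←)
state=p0 head=0 tape=_[y]_xyyxz   (p0,y)→(p0,_,←)
state=p0 head=-1 tape=[_]__xyyxz   (p0,_)→(p2,_,→)
state=p2 head=0 tape=_[_]_xyyxz   (p2,_)→(p1,z,→)
state=p1 head=1 tape=_z[_]xyyxz   (p1,_)→(p1,_,←)
state=p1 head=0 tape=_[z]_xyyxz   (p1,z)→(p0,y,←)
state=p0 head=-1 tape=[_]y_xyyxz   (p0,_)→(p2,_,→)
state=p2 head=0 tape=_[y]_xyyxz
The non-blank tape span at halt is y_xyyxz.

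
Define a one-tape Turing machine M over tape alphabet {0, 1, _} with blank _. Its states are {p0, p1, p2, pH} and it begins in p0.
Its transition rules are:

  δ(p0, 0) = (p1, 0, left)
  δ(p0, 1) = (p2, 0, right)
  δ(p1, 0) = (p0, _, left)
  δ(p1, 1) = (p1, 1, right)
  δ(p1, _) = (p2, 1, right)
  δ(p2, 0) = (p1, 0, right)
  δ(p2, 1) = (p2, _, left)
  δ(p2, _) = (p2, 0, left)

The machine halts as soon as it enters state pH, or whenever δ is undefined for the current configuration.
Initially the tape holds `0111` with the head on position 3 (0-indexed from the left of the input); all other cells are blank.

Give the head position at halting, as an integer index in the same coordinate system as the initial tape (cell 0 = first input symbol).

state=p0 head=3 tape=_011[1]_   (p0,1)→(p2,0,right)
state=p2 head=4 tape=_0110[_]   (p2,_)→(p2,0,left)
state=p2 head=3 tape=_011[0]0   (p2,0)→(p1,0,right)
state=p1 head=4 tape=_0110[0]   (p1,0)→(p0,_,left)
state=p0 head=3 tape=_011[0]_   (p0,0)→(p1,0,left)
state=p1 head=2 tape=_01[1]0_   (p1,1)→(p1,1,right)
state=p1 head=3 tape=_011[0]_   (p1,0)→(p0,_,left)
state=p0 head=2 tape=_01[1]__   (p0,1)→(p2,0,right)
state=p2 head=3 tape=_010[_]_   (p2,_)→(p2,0,left)
state=p2 head=2 tape=_01[0]0_   (p2,0)→(p1,0,right)
state=p1 head=3 tape=_010[0]_   (p1,0)→(p0,_,left)
state=p0 head=2 tape=_01[0]__   (p0,0)→(p1,0,left)
state=p1 head=1 tape=_0[1]0__   (p1,1)→(p1,1,right)
state=p1 head=2 tape=_01[0]__   (p1,0)→(p0,_,left)
state=p0 head=1 tape=_0[1]___   (p0,1)→(p2,0,right)
state=p2 head=2 tape=_00[_]__   (p2,_)→(p2,0,left)
state=p2 head=1 tape=_0[0]0__   (p2,0)→(p1,0,right)
state=p1 head=2 tape=_00[0]__   (p1,0)→(p0,_,left)
state=p0 head=1 tape=_0[0]___   (p0,0)→(p1,0,left)
state=p1 head=0 tape=_[0]0___   (p1,0)→(p0,_,left)
state=p0 head=-1 tape=[_]_0___
At halt the head is at cell -1.

-1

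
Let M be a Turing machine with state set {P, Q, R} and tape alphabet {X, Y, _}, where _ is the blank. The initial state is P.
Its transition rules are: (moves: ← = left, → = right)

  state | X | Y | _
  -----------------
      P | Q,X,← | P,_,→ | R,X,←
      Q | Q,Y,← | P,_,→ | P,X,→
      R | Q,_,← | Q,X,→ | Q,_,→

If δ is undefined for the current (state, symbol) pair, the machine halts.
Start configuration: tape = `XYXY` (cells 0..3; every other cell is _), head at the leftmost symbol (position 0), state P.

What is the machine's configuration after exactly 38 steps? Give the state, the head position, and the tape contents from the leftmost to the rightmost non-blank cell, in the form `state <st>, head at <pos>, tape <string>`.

state P, head at 0, tape X_XXXYXY

state=P head=0 tape=____[X]YXY   (P,X)→(Q,X,←)
state=Q head=-1 tape=___[_]XYXY   (Q,_)→(P,X,→)
state=P head=0 tape=___X[X]YXY   (P,X)→(Q,X,←)
state=Q head=-1 tape=___[X]XYXY   (Q,X)→(Q,Y,←)
state=Q head=-2 tape=__[_]YXYXY   (Q,_)→(P,X,→)
state=P head=-1 tape=__X[Y]XYXY   (P,Y)→(P,_,→)
state=P head=0 tape=__X_[X]YXY   (P,X)→(Q,X,←)
state=Q head=-1 tape=__X[_]XYXY   (Q,_)→(P,X,→)
state=P head=0 tape=__XX[X]YXY   (P,X)→(Q,X,←)
state=Q head=-1 tape=__X[X]XYXY   (Q,X)→(Q,Y,←)
state=Q head=-2 tape=__[X]YXYXY   (Q,X)→(Q,Y,←)
state=Q head=-3 tape=_[_]YYXYXY   (Q,_)→(P,X,→)
state=P head=-2 tape=_X[Y]YXYXY   (P,Y)→(P,_,→)
state=P head=-1 tape=_X_[Y]XYXY   (P,Y)→(P,_,→)
state=P head=0 tape=_X__[X]YXY   (P,X)→(Q,X,←)
state=Q head=-1 tape=_X_[_]XYXY   (Q,_)→(P,X,→)
state=P head=0 tape=_X_X[X]YXY   (P,X)→(Q,X,←)
state=Q head=-1 tape=_X_[X]XYXY   (Q,X)→(Q,Y,←)
state=Q head=-2 tape=_X[_]YXYXY   (Q,_)→(P,X,→)
state=P head=-1 tape=_XX[Y]XYXY   (P,Y)→(P,_,→)
state=P head=0 tape=_XX_[X]YXY   (P,X)→(Q,X,←)
state=Q head=-1 tape=_XX[_]XYXY   (Q,_)→(P,X,→)
state=P head=0 tape=_XXX[X]YXY   (P,X)→(Q,X,←)
state=Q head=-1 tape=_XX[X]XYXY   (Q,X)→(Q,Y,←)
state=Q head=-2 tape=_X[X]YXYXY   (Q,X)→(Q,Y,←)
state=Q head=-3 tape=_[X]YYXYXY   (Q,X)→(Q,Y,←)
state=Q head=-4 tape=[_]YYYXYXY   (Q,_)→(P,X,→)
state=P head=-3 tape=X[Y]YYXYXY   (P,Y)→(P,_,→)
state=P head=-2 tape=X_[Y]YXYXY   (P,Y)→(P,_,→)
state=P head=-1 tape=X__[Y]XYXY   (P,Y)→(P,_,→)
state=P head=0 tape=X___[X]YXY   (P,X)→(Q,X,←)
state=Q head=-1 tape=X__[_]XYXY   (Q,_)→(P,X,→)
state=P head=0 tape=X__X[X]YXY   (P,X)→(Q,X,←)
state=Q head=-1 tape=X__[X]XYXY   (Q,X)→(Q,Y,←)
state=Q head=-2 tape=X_[_]YXYXY   (Q,_)→(P,X,→)
state=P head=-1 tape=X_X[Y]XYXY   (P,Y)→(P,_,→)
state=P head=0 tape=X_X_[X]YXY   (P,X)→(Q,X,←)
state=Q head=-1 tape=X_X[_]XYXY   (Q,_)→(P,X,→)
state=P head=0 tape=X_XX[X]YXY
After 38 steps: state P, head at 0, tape X_XXXYXY.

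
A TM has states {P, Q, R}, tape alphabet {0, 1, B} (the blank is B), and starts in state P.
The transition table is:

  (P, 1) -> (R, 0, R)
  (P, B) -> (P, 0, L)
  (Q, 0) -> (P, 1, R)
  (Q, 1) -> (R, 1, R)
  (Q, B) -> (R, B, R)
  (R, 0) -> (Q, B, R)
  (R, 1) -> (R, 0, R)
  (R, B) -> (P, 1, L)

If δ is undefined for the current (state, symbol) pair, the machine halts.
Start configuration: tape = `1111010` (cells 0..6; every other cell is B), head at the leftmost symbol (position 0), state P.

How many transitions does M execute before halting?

state=P head=0 tape=[1]111010BBB   (P,1)→(R,0,R)
state=R head=1 tape=0[1]11010BBB   (R,1)→(R,0,R)
state=R head=2 tape=00[1]1010BBB   (R,1)→(R,0,R)
state=R head=3 tape=000[1]010BBB   (R,1)→(R,0,R)
state=R head=4 tape=0000[0]10BBB   (R,0)→(Q,B,R)
state=Q head=5 tape=0000B[1]0BBB   (Q,1)→(R,1,R)
state=R head=6 tape=0000B1[0]BBB   (R,0)→(Q,B,R)
state=Q head=7 tape=0000B1B[B]BB   (Q,B)→(R,B,R)
state=R head=8 tape=0000B1BB[B]B   (R,B)→(P,1,L)
state=P head=7 tape=0000B1B[B]1B   (P,B)→(P,0,L)
state=P head=6 tape=0000B1[B]01B   (P,B)→(P,0,L)
state=P head=5 tape=0000B[1]001B   (P,1)→(R,0,R)
state=R head=6 tape=0000B0[0]01B   (R,0)→(Q,B,R)
state=Q head=7 tape=0000B0B[0]1B   (Q,0)→(P,1,R)
state=P head=8 tape=0000B0B1[1]B   (P,1)→(R,0,R)
state=R head=9 tape=0000B0B10[B]   (R,B)→(P,1,L)
state=P head=8 tape=0000B0B1[0]1
M halts after 16 transitions.

16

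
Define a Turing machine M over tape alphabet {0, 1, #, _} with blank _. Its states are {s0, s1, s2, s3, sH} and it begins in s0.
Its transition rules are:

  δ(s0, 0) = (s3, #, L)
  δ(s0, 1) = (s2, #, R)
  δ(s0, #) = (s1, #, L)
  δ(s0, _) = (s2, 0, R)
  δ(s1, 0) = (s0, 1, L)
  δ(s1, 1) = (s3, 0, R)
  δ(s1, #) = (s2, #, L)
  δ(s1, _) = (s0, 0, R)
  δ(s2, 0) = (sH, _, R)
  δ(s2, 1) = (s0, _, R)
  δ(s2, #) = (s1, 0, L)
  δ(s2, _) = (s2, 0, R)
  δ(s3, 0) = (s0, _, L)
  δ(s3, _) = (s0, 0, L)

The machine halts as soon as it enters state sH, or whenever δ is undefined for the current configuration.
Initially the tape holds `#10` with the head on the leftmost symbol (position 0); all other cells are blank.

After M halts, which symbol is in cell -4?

state=s0 head=0 tape=____[#]10   (s0,#)→(s1,#,L)
state=s1 head=-1 tape=___[_]#10   (s1,_)→(s0,0,R)
state=s0 head=0 tape=___0[#]10   (s0,#)→(s1,#,L)
state=s1 head=-1 tape=___[0]#10   (s1,0)→(s0,1,L)
state=s0 head=-2 tape=__[_]1#10   (s0,_)→(s2,0,R)
state=s2 head=-1 tape=__0[1]#10   (s2,1)→(s0,_,R)
state=s0 head=0 tape=__0_[#]10   (s0,#)→(s1,#,L)
state=s1 head=-1 tape=__0[_]#10   (s1,_)→(s0,0,R)
state=s0 head=0 tape=__00[#]10   (s0,#)→(s1,#,L)
state=s1 head=-1 tape=__0[0]#10   (s1,0)→(s0,1,L)
state=s0 head=-2 tape=__[0]1#10   (s0,0)→(s3,#,L)
state=s3 head=-3 tape=_[_]#1#10   (s3,_)→(s0,0,L)
state=s0 head=-4 tape=[_]0#1#10   (s0,_)→(s2,0,R)
state=s2 head=-3 tape=0[0]#1#10   (s2,0)→(sH,_,R)
state=sH head=-2 tape=0_[#]1#10
Cell -4 holds 0 when M halts.

0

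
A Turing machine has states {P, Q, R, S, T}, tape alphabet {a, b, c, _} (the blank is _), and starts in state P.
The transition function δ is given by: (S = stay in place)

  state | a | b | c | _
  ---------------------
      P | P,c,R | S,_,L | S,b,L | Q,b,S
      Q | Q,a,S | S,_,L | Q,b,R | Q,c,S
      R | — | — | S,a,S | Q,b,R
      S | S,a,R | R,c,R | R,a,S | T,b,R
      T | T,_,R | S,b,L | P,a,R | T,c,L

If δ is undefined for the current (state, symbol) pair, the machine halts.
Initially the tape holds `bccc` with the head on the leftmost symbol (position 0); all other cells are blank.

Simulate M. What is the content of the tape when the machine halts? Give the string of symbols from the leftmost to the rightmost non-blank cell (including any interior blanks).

P | __[b]ccc   read b → write _, move L, go to S
S | _[_]_ccc   read _ → write b, move R, go to T
T | _b[_]ccc   read _ → write c, move L, go to T
T | _[b]cccc   read b → write b, move L, go to S
S | [_]bcccc   read _ → write b, move R, go to T
T | b[b]cccc   read b → write b, move L, go to S
S | [b]bcccc   read b → write c, move R, go to R
R | c[b]cccc
The non-blank tape span at halt is cbcccc.

cbcccc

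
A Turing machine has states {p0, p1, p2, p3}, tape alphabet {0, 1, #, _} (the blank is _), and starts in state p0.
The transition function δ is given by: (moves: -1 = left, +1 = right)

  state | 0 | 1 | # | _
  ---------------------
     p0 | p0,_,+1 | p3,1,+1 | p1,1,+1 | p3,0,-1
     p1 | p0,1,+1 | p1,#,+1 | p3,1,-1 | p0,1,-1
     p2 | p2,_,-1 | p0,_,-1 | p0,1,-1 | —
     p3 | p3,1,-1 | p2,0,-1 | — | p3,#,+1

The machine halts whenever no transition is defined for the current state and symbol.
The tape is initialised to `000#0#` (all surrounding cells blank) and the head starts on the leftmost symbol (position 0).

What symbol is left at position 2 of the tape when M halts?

_

p0 | [0]00#0#_   read 0 → write _, move +1, go to p0
p0 | _[0]0#0#_   read 0 → write _, move +1, go to p0
p0 | __[0]#0#_   read 0 → write _, move +1, go to p0
p0 | ___[#]0#_   read # → write 1, move +1, go to p1
p1 | ___1[0]#_   read 0 → write 1, move +1, go to p0
p0 | ___11[#]_   read # → write 1, move +1, go to p1
p1 | ___111[_]   read _ → write 1, move -1, go to p0
p0 | ___11[1]1   read 1 → write 1, move +1, go to p3
p3 | ___111[1]   read 1 → write 0, move -1, go to p2
p2 | ___11[1]0   read 1 → write _, move -1, go to p0
p0 | ___1[1]_0   read 1 → write 1, move +1, go to p3
p3 | ___11[_]0   read _ → write #, move +1, go to p3
p3 | ___11#[0]   read 0 → write 1, move -1, go to p3
p3 | ___11[#]1
Cell 2 holds _ when M halts.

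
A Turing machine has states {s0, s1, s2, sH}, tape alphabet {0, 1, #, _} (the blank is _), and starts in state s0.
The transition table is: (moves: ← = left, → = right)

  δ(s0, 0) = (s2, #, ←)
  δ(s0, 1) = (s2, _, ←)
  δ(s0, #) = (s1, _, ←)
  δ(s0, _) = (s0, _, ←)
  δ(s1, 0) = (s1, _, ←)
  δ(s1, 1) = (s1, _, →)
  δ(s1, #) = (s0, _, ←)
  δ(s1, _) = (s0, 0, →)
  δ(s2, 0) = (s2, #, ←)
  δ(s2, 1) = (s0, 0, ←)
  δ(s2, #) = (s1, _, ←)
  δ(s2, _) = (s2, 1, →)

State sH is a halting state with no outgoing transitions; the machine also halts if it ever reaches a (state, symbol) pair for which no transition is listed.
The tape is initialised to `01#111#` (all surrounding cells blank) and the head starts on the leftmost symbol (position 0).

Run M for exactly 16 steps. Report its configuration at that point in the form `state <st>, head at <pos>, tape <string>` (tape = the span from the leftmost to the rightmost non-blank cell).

s0 | _[0]1#111#   read 0 → write #, move ←, go to s2
s2 | [_]#1#111#   read _ → write 1, move →, go to s2
s2 | 1[#]1#111#   read # → write _, move ←, go to s1
s1 | [1]_1#111#   read 1 → write _, move →, go to s1
s1 | _[_]1#111#   read _ → write 0, move →, go to s0
s0 | _0[1]#111#   read 1 → write _, move ←, go to s2
s2 | _[0]_#111#   read 0 → write #, move ←, go to s2
s2 | [_]#_#111#   read _ → write 1, move →, go to s2
s2 | 1[#]_#111#   read # → write _, move ←, go to s1
s1 | [1]__#111#   read 1 → write _, move →, go to s1
s1 | _[_]_#111#   read _ → write 0, move →, go to s0
s0 | _0[_]#111#   read _ → write _, move ←, go to s0
s0 | _[0]_#111#   read 0 → write #, move ←, go to s2
s2 | [_]#_#111#   read _ → write 1, move →, go to s2
s2 | 1[#]_#111#   read # → write _, move ←, go to s1
s1 | [1]__#111#   read 1 → write _, move →, go to s1
s1 | _[_]_#111#
After 16 steps: state s1, head at 0, tape #111#.

state s1, head at 0, tape #111#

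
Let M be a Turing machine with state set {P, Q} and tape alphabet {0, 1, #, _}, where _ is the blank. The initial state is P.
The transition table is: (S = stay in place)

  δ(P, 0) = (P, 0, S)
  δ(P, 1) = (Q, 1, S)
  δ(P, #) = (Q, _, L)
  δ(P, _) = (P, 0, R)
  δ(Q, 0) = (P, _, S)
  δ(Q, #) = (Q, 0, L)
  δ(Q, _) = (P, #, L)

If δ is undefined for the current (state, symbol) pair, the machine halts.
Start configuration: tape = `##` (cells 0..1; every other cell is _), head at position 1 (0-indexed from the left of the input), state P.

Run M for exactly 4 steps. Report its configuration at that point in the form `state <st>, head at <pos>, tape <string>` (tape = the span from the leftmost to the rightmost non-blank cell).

P | __#[#]   read # → write _, move L, go to Q
Q | __[#]_   read # → write 0, move L, go to Q
Q | _[_]0_   read _ → write #, move L, go to P
P | [_]#0_   read _ → write 0, move R, go to P
P | 0[#]0_
After 4 steps: state P, head at -1, tape 0#0.

state P, head at -1, tape 0#0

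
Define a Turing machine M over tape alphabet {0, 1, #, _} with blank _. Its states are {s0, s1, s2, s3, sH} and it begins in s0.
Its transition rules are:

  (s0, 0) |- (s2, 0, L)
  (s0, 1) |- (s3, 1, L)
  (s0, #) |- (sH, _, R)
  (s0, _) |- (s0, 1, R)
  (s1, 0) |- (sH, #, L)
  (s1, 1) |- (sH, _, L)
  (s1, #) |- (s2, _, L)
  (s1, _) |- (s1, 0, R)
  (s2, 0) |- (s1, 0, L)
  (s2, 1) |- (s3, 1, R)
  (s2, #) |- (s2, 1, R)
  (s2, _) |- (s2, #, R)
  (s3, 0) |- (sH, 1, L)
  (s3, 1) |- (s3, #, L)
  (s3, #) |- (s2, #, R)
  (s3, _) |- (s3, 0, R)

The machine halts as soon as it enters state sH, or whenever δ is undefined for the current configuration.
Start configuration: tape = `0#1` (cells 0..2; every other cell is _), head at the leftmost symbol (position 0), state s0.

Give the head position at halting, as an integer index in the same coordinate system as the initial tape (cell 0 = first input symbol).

s0 | __[0]#1   read 0 → write 0, move L, go to s2
s2 | _[_]0#1   read _ → write #, move R, go to s2
s2 | _#[0]#1   read 0 → write 0, move L, go to s1
s1 | _[#]0#1   read # → write _, move L, go to s2
s2 | [_]_0#1   read _ → write #, move R, go to s2
s2 | #[_]0#1   read _ → write #, move R, go to s2
s2 | ##[0]#1   read 0 → write 0, move L, go to s1
s1 | #[#]0#1   read # → write _, move L, go to s2
s2 | [#]_0#1   read # → write 1, move R, go to s2
s2 | 1[_]0#1   read _ → write #, move R, go to s2
s2 | 1#[0]#1   read 0 → write 0, move L, go to s1
s1 | 1[#]0#1   read # → write _, move L, go to s2
s2 | [1]_0#1   read 1 → write 1, move R, go to s3
s3 | 1[_]0#1   read _ → write 0, move R, go to s3
s3 | 10[0]#1   read 0 → write 1, move L, go to sH
sH | 1[0]1#1
At halt the head is at cell -1.

-1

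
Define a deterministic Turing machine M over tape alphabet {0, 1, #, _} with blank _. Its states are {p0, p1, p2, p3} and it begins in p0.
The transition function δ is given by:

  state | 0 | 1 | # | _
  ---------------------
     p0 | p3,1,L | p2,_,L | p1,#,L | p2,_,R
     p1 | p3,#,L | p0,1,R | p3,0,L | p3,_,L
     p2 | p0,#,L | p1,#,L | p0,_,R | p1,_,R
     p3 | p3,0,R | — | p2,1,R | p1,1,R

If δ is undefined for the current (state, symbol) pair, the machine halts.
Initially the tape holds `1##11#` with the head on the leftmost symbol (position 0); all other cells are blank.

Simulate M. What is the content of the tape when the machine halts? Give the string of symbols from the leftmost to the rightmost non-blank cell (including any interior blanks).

1_##11#

state=p0 head=0 tape=_[1]##11#   (p0,1)→(p2,_,L)
state=p2 head=-1 tape=[_]_##11#   (p2,_)→(p1,_,R)
state=p1 head=0 tape=_[_]##11#   (p1,_)→(p3,_,L)
state=p3 head=-1 tape=[_]_##11#   (p3,_)→(p1,1,R)
state=p1 head=0 tape=1[_]##11#   (p1,_)→(p3,_,L)
state=p3 head=-1 tape=[1]_##11#
The non-blank tape span at halt is 1_##11#.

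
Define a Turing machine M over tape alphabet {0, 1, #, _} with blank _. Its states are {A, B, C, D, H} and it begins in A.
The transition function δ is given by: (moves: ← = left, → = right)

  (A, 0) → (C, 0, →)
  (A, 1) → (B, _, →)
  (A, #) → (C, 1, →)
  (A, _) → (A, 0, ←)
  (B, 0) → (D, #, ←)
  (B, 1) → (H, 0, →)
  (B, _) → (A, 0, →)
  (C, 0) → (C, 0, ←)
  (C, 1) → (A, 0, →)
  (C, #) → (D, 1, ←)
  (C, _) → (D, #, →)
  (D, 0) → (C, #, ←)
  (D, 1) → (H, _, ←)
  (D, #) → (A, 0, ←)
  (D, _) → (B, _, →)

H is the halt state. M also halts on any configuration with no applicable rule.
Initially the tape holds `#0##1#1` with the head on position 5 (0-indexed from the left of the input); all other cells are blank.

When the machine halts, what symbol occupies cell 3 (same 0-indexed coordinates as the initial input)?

1

A | _#0##1[#]1_   read # → write 1, move →, go to C
C | _#0##11[1]_   read 1 → write 0, move →, go to A
A | _#0##110[_]   read _ → write 0, move ←, go to A
A | _#0##11[0]0   read 0 → write 0, move →, go to C
C | _#0##110[0]   read 0 → write 0, move ←, go to C
C | _#0##11[0]0   read 0 → write 0, move ←, go to C
C | _#0##1[1]00   read 1 → write 0, move →, go to A
A | _#0##10[0]0   read 0 → write 0, move →, go to C
C | _#0##100[0]   read 0 → write 0, move ←, go to C
C | _#0##10[0]0   read 0 → write 0, move ←, go to C
C | _#0##1[0]00   read 0 → write 0, move ←, go to C
C | _#0##[1]000   read 1 → write 0, move →, go to A
A | _#0##0[0]00   read 0 → write 0, move →, go to C
C | _#0##00[0]0   read 0 → write 0, move ←, go to C
C | _#0##0[0]00   read 0 → write 0, move ←, go to C
C | _#0##[0]000   read 0 → write 0, move ←, go to C
C | _#0#[#]0000   read # → write 1, move ←, go to D
D | _#0[#]10000   read # → write 0, move ←, go to A
A | _#[0]010000   read 0 → write 0, move →, go to C
C | _#0[0]10000   read 0 → write 0, move ←, go to C
C | _#[0]010000   read 0 → write 0, move ←, go to C
C | _[#]0010000   read # → write 1, move ←, go to D
D | [_]10010000   read _ → write _, move →, go to B
B | _[1]0010000   read 1 → write 0, move →, go to H
H | _0[0]010000
Cell 3 holds 1 when M halts.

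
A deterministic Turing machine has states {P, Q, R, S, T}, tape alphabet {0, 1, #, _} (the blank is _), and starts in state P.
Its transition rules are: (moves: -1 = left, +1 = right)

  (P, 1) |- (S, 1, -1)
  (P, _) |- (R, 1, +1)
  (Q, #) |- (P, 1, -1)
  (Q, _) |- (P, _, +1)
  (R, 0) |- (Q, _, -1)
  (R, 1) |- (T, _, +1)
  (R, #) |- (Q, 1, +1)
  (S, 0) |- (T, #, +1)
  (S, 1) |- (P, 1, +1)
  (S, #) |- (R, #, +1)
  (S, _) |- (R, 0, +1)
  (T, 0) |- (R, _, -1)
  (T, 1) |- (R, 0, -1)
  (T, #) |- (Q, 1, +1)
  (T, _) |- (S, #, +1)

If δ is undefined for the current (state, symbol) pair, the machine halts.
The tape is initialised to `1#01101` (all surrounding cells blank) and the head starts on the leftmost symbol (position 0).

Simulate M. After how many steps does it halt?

4

state=P head=0 tape=_[1]#01101   (P,1)→(S,1,-1)
state=S head=-1 tape=[_]1#01101   (S,_)→(R,0,+1)
state=R head=0 tape=0[1]#01101   (R,1)→(T,_,+1)
state=T head=1 tape=0_[#]01101   (T,#)→(Q,1,+1)
state=Q head=2 tape=0_1[0]1101
M halts after 4 transitions.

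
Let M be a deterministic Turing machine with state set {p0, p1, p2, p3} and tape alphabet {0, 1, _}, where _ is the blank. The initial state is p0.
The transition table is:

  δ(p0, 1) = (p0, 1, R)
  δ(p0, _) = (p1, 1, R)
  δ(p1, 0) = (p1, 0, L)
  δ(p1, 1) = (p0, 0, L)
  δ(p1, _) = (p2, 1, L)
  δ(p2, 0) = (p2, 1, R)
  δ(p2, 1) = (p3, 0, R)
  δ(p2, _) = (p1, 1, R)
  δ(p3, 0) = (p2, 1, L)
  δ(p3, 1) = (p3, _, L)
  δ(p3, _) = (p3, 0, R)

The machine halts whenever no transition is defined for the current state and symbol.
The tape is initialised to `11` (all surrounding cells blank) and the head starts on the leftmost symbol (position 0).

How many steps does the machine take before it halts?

state=p0 head=0 tape=_[1]1__   (p0,1)→(p0,1,R)
state=p0 head=1 tape=_1[1]__   (p0,1)→(p0,1,R)
state=p0 head=2 tape=_11[_]_   (p0,_)→(p1,1,R)
state=p1 head=3 tape=_111[_]   (p1,_)→(p2,1,L)
state=p2 head=2 tape=_11[1]1   (p2,1)→(p3,0,R)
state=p3 head=3 tape=_110[1]   (p3,1)→(p3,_,L)
state=p3 head=2 tape=_11[0]_   (p3,0)→(p2,1,L)
state=p2 head=1 tape=_1[1]1_   (p2,1)→(p3,0,R)
state=p3 head=2 tape=_10[1]_   (p3,1)→(p3,_,L)
state=p3 head=1 tape=_1[0]__   (p3,0)→(p2,1,L)
state=p2 head=0 tape=_[1]1__   (p2,1)→(p3,0,R)
state=p3 head=1 tape=_0[1]__   (p3,1)→(p3,_,L)
state=p3 head=0 tape=_[0]___   (p3,0)→(p2,1,L)
state=p2 head=-1 tape=[_]1___   (p2,_)→(p1,1,R)
state=p1 head=0 tape=1[1]___   (p1,1)→(p0,0,L)
state=p0 head=-1 tape=[1]0___   (p0,1)→(p0,1,R)
state=p0 head=0 tape=1[0]___
M halts after 16 transitions.

16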